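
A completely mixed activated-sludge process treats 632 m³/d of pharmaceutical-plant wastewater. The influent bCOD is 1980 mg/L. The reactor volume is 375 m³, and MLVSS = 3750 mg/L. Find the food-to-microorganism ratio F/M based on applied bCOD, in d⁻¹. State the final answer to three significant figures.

F/M ≈ 0.890 d⁻¹

F/M = Q·S₀ / (V·X) = 632 × 1980 / (375.0 × 3750) = 0.8899 g bCOD·(g VSS·d)⁻¹.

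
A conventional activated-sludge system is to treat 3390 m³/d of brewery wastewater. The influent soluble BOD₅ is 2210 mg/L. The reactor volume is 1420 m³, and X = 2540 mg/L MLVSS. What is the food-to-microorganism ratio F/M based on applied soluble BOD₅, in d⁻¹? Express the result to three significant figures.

F/M ≈ 2.08 d⁻¹

Food-to-microorganism ratio F/M = Q S₀ / (V X) = 3390 × 2210 / (1420 × 2540) = 2.077 d⁻¹.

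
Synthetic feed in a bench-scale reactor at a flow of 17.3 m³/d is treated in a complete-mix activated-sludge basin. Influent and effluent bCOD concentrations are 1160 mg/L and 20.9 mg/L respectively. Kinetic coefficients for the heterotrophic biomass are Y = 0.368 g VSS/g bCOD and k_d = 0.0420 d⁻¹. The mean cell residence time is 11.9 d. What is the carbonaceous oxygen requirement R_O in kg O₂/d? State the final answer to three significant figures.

The observed yield is Y_obs = Y/(1 + k_d·θ_c) = 0.368 / (1 + 0.0420 × 11.9) = 0.368 / 1.500 = 0.2454 g VSS per g bCOD removed.
Substrate removed = Q·(S₀ − S) = 17.3 m³/d × (1160 − 20.9) g/m³ = 1.97×10^4 g/d = 19.71 kg/d.
P_X = Y_obs·Q·(S₀ − S) = 0.2454 × 19.71 = 4.835 kg VSS/d.
R_O = Q·ΔS − 1.42 P_X = 19.71 − 6.866 = 12.84 kg O₂/d.

R_O ≈ 12.8 kg O₂/d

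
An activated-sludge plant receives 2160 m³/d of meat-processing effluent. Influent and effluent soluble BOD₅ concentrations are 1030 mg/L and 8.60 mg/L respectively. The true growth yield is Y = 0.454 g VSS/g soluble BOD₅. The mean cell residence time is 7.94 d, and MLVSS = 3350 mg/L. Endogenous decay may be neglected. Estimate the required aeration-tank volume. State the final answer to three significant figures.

V ≈ 2370 m³

With k_d = 0 the design equation reduces to V = Y Q (S₀−S) θ_c / X = 0.454 × 2160 × (1030 − 8.60) × 7.94 / 3350 = 2374 m³.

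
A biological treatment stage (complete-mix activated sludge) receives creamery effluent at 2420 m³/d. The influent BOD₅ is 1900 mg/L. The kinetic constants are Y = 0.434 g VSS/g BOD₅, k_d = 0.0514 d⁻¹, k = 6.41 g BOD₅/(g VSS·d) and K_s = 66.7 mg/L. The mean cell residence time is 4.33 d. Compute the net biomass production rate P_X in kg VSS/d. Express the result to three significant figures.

P_X ≈ 1630 kg VSS/d

Effluent substrate depends only on kinetics and SRT: S = K_s(1 + k_d θ_c) / [θ_c(Yk − k_d) − 1] = 66.7 × (1 + 0.0514 × 4.33) / [4.33 × (0.434 × 6.41 − 0.0514) − 1] = 81.54 / 10.82 = 7.534 mg/L.
Correct the yield for decay: Y_obs = Y/(1 + k_d θ_c) = 0.434 / (1 + 0.0514 × 4.33) = 0.434 / 1.223 = 0.3550.
Substrate removed = Q·(S₀ − S) = 2420 m³/d × (1900 − 7.53) g/m³ = 4.58×10^6 g/d = 4580 kg/d.
Biomass produced: P_X = Y_obs·Q·ΔS = 0.3550 × 4580 ≈ 1626 kg VSS/d.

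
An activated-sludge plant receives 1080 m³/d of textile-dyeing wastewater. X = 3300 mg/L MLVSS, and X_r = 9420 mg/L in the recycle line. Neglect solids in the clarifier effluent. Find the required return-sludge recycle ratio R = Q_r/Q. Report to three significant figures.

Mass balance around the secondary clarifier (neglecting effluent solids): R = X / (X_r − X) = 3300 / (9420 − 3300) = 0.5392.

R ≈ 0.539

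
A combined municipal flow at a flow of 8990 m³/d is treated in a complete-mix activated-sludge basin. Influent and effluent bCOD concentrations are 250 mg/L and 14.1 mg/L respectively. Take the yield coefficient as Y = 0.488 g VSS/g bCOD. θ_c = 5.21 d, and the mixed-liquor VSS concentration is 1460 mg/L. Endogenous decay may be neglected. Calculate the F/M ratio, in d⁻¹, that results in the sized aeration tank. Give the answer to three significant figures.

Biomass mass balance (decay neglected): V·X = Y·Q·(S₀ − S)·θ_c, so V = 0.488 × 8990 × (250 − 14.1) × 5.21 / 1460 = 3693 m³.
F/M = Q·S₀ / (V·X) = 8990 × 250 / (3693 × 1460) = 0.4168 g bCOD·(g VSS·d)⁻¹.

F/M ≈ 0.417 d⁻¹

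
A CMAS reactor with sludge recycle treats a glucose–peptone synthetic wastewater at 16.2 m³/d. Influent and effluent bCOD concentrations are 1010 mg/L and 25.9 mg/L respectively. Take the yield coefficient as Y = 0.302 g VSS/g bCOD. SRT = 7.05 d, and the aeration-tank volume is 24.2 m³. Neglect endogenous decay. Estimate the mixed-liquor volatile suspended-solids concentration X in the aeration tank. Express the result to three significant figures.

X ≈ 1400 mg/L

X = Y·Q·ΔS·θ_c / V = 0.302 × 16.2 × (1010 − 25.9) × 7.05 / 24.2 = 1403 mg/L.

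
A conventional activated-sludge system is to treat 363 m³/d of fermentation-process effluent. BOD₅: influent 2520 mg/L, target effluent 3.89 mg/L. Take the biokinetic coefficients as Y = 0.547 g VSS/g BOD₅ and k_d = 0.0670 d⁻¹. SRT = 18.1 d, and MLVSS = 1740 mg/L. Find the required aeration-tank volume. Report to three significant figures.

From the SRT design equation V = Y Q (S₀−S) θ_c / [X (1 + k_d θ_c)] = 0.547 × 363 × (2520 − 3.89) × 18.1 / [1740 × (1 + 0.0670 × 18.1)] = 9.04×10^6 / 3850 = 2349 m³.

V ≈ 2350 m³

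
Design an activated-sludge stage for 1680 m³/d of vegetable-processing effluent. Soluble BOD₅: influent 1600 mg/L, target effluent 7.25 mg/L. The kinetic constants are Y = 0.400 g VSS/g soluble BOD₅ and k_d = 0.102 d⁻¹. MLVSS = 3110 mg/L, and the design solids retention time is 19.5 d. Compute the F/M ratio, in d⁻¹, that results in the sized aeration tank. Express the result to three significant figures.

Steady-state biomass mass balance: V·X·(1 + k_d·θ_c) = Y·Q·(S₀ − S)·θ_c, so V = 0.400 × 1680 × (1600 − 7.25) × 19.5 / [3110 × (1 + 0.102 × 19.5)] = 2.09×10^7 / 9296 = 2245 m³.
Food-to-microorganism ratio F/M = Q S₀ / (V X) = 1680 × 1600 / (2245 × 3110) = 0.3849 d⁻¹.

F/M ≈ 0.385 d⁻¹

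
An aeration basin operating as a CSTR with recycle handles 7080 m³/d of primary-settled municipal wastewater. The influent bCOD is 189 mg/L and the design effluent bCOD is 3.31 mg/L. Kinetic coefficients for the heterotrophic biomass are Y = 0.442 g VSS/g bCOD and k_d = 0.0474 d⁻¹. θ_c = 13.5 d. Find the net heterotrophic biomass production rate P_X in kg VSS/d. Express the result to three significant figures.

The observed yield is Y_obs = Y/(1 + k_d·θ_c) = 0.442 / (1 + 0.0474 × 13.5) = 0.442 / 1.640 = 0.2695 g VSS per g bCOD removed.
Substrate removed = Q·(S₀ − S) = 7080 m³/d × (189 − 3.31) g/m³ = 1.31×10^6 g/d = 1315 kg/d.
Net biomass production P_X = Y_obs × Q·(S₀ − S) = 0.2695 × 1315 = 354.3 kg VSS/d.

P_X ≈ 354 kg VSS/d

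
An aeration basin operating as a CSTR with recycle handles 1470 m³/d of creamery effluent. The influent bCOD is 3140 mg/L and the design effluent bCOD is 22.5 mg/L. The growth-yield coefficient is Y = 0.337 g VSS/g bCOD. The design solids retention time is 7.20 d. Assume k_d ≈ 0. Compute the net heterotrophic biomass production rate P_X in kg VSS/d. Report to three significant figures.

Since k_d ≈ 0, Y_obs = Y = 0.337 g VSS/g bCOD.
Substrate removed = Q·(S₀ − S) = 1470 m³/d × (3140 − 22.5) g/m³ = 4.58×10^6 g/d = 4583 kg/d.
Biomass produced: P_X = Y_obs·Q·ΔS = 0.3370 × 4583 ≈ 1544 kg VSS/d.

P_X ≈ 1540 kg VSS/d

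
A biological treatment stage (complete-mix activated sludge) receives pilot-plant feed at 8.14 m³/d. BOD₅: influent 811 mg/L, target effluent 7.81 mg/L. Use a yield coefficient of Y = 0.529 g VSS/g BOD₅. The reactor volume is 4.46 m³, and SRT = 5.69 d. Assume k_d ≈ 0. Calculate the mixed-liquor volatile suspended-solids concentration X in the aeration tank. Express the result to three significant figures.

X ≈ 4410 mg/L

From V·X = Y·Q·(S₀ − S)·θ_c (decay neglected): X = 0.529 × 8.14 × (811 − 7.81) × 5.69 / 4.46 = 4412 mg/L.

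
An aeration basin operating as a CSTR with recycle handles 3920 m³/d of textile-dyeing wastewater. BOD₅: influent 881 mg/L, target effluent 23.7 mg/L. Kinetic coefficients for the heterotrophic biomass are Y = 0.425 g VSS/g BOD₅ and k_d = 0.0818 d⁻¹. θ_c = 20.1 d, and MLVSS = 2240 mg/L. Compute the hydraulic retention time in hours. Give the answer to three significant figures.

From the SRT design equation V = Y Q (S₀−S) θ_c / [X (1 + k_d θ_c)] = 0.425 × 3920 × (881 − 23.7) × 20.1 / [2240 × (1 + 0.0818 × 20.1)] = 2.87×10^7 / 5923 = 4847 m³.
Hydraulic retention time τ = V/Q = 4847 / 3920 = 1.236 d = 29.67 h.

τ ≈ 29.7 h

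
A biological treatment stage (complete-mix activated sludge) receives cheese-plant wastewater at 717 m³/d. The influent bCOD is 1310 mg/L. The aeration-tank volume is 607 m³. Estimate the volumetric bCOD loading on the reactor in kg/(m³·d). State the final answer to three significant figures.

Applied bCOD load per unit volume = Q·S₀/V = (717 × 1310/1000)/607.0 = 1.547 kg bCOD·m⁻³·d⁻¹.

L_v ≈ 1.55 kg bCOD/(m³·d)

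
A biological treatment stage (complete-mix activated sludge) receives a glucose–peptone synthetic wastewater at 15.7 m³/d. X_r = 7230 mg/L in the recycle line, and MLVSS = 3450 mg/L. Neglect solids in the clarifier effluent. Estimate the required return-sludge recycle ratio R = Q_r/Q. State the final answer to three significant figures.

R ≈ 0.913

R = Q_r/Q = X/(X_r − X) = 3450 / (7230 − 3450) = 0.9127.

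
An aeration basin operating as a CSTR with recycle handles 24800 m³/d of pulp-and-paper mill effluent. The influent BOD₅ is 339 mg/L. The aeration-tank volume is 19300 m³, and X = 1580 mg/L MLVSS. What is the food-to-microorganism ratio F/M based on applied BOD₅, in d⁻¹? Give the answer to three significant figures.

F/M ≈ 0.276 d⁻¹

Food-to-microorganism ratio F/M = Q S₀ / (V X) = 24800 × 339 / (19300 × 1580) = 0.2757 d⁻¹.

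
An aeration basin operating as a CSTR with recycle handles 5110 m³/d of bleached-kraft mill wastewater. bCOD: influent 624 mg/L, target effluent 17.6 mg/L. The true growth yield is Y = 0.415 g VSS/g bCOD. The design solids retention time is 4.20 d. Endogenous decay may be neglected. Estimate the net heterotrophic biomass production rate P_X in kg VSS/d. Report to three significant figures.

Since k_d ≈ 0, Y_obs = Y = 0.415 g VSS/g bCOD.
Substrate removed = Q·(S₀ − S) = 5110 m³/d × (624 − 17.6) g/m³ = 3.1×10^6 g/d = 3099 kg/d.
So the net sludge growth is P_X = 0.4150 × 3099 = 1286 kg VSS/d.

P_X ≈ 1290 kg VSS/d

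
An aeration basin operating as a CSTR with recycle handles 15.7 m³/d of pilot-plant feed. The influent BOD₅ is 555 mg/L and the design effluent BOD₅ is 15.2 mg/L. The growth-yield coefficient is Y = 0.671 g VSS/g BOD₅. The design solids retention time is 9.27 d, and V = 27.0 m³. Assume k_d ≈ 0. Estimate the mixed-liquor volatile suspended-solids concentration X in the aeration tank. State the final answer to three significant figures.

Without decay, X = Y Q (S₀−S) θ_c / V = 0.671 × 15.7 × (555 − 15.2) × 9.27 / 27.0 = 1952 mg/L.

X ≈ 1950 mg/L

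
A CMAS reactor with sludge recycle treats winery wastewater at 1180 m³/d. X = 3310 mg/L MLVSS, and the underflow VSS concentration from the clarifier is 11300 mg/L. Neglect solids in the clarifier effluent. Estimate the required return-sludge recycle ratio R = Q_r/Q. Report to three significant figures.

R ≈ 0.414

Solids balance on the clarifier gives (1+R)X = R·X_r, so R = X/(X_r − X) = 3310 / (11300 − 3310) = 0.4143.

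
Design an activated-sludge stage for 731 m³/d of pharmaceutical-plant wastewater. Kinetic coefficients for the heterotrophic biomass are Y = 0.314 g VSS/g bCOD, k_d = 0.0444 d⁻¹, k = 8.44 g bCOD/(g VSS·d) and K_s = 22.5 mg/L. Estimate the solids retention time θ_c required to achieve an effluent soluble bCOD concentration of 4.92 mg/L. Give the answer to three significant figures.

At the target effluent, Y k S/(K_s+S) = 0.314×8.44×4.92/27.42 = 0.4755 d⁻¹.
θ_c = 1/(μ − k_d) = 1/(0.4755 − 0.0444) = 1/0.4311 = 2.320 d.

θ_c ≈ 2.32 d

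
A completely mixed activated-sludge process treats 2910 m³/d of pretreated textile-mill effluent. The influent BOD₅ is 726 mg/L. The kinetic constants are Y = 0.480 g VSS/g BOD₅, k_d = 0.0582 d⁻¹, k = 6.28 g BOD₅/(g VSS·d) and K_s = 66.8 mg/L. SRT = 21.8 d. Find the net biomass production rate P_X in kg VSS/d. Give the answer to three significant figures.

For a completely mixed reactor with recycle the Lawrence–McCarty relation gives S = K_s·(1 + k_d·θ_c) / [θ_c·(Y·k − k_d) − 1] = 66.8 × (1 + 0.0582 × 21.8) / [21.8 × (0.480 × 6.28 − 0.0582) − 1] = 151.6 / 63.45 = 2.389 mg/L.
Observed yield with endogenous decay: Y_obs = Y / (1 + k_d·θ_c) = 0.480 / (1 + 0.0582 × 21.8) = 0.480 / 2.269 = 0.2116 g VSS/g BOD₅.
Mass of BOD₅ removed per day: Q(S₀ − S) = 2910 × 723.6 g/m³ = 2106 kg/d.
Net biomass production P_X = Y_obs × Q·(S₀ − S) = 0.2116 × 2106 = 445.5 kg VSS/d.

P_X ≈ 446 kg VSS/d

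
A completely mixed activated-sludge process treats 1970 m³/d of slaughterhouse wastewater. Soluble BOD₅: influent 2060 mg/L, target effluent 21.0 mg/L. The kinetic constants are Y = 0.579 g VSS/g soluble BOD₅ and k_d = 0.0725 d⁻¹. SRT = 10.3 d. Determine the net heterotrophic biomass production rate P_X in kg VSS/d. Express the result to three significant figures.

P_X ≈ 1330 kg VSS/d

The observed yield is Y_obs = Y/(1 + k_d·θ_c) = 0.579 / (1 + 0.0725 × 10.3) = 0.579 / 1.747 = 0.3315 g VSS per g soluble BOD₅ removed.
Q·(S₀ − S) = 1970 × (2060 − 21.0) × 10⁻³ = 4017 kg/d removed.
Biomass produced: P_X = Y_obs·Q·ΔS = 0.3315 × 4017 ≈ 1331 kg VSS/d.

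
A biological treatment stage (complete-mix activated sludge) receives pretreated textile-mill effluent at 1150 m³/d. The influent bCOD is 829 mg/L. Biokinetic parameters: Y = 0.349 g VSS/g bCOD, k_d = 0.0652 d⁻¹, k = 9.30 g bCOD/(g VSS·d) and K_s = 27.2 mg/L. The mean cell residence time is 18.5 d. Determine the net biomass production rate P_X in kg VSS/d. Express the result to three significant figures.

P_X ≈ 151 kg VSS/d

For a completely mixed reactor with recycle the Lawrence–McCarty relation gives S = K_s·(1 + k_d·θ_c) / [θ_c·(Y·k − k_d) − 1] = 27.2 × (1 + 0.0652 × 18.5) / [18.5 × (0.349 × 9.30 − 0.0652) − 1] = 60.01 / 57.84 = 1.038 mg/L.
The observed yield is Y_obs = Y/(1 + k_d·θ_c) = 0.349 / (1 + 0.0652 × 18.5) = 0.349 / 2.206 = 0.1582 g VSS per g bCOD removed.
Q·(S₀ − S) = 1150 × (829 − 1.04) × 10⁻³ = 952.2 kg/d removed.
Biomass produced: P_X = Y_obs·Q·ΔS = 0.1582 × 952.2 ≈ 150.6 kg VSS/d.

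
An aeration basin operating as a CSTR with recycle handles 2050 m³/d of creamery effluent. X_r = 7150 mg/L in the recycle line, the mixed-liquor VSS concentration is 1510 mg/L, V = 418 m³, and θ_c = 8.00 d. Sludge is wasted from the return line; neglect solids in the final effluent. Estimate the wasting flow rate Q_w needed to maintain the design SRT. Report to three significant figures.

Q_w ≈ 11.0 m³/d

θ_c = V·X/(Q_w·X_r) when wasting from the recycle, so Q_w = V·X/(θ_c·X_r) = 418.0 × 1510 / (8.00 × 7150) = 11.03 m³/d.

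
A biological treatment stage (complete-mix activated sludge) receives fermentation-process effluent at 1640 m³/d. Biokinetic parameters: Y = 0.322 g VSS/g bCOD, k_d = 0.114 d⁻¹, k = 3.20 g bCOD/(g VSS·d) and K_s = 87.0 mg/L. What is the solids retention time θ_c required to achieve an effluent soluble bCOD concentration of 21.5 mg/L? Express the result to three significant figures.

θ_c ≈ 11.1 d

From 1/θ_c = Y·k·S/(K_s + S) − k_d: Y·k·S/(K_s+S) = 0.322 × 3.20 × 21.5 / (87.0 + 21.5) = 0.2042 d⁻¹.
Then 1/θ_c = μ − k_d = 0.2042 − 0.114 = 0.09018 d⁻¹, giving θ_c = 11.09 d.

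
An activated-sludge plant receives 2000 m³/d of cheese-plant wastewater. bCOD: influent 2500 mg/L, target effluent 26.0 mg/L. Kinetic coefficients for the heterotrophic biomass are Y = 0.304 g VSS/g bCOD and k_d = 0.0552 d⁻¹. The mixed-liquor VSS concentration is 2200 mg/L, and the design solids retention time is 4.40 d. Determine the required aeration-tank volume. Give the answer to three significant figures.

From the SRT design equation V = Y Q (S₀−S) θ_c / [X (1 + k_d θ_c)] = 0.304 × 2000 × (2500 − 26.0) × 4.40 / [2200 × (1 + 0.0552 × 4.40)] = 6.62×10^6 / 2734 = 2420 m³.

V ≈ 2420 m³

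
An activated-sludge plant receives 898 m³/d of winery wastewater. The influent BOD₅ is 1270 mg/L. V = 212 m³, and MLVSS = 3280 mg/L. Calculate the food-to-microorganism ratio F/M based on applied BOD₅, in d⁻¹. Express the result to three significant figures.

F/M ≈ 1.64 d⁻¹

Food-to-microorganism ratio F/M = Q S₀ / (V X) = 898 × 1270 / (212.0 × 3280) = 1.640 d⁻¹.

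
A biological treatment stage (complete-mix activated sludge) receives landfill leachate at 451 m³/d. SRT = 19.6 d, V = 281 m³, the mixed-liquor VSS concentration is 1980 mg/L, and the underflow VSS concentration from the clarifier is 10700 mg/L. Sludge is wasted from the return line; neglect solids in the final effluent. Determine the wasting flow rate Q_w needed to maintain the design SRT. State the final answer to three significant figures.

Q_w ≈ 2.65 m³/d

θ_c = V·X/(Q_w·X_r) when wasting from the recycle, so Q_w = V·X/(θ_c·X_r) = 281.0 × 1980 / (19.6 × 10700) = 2.653 m³/d.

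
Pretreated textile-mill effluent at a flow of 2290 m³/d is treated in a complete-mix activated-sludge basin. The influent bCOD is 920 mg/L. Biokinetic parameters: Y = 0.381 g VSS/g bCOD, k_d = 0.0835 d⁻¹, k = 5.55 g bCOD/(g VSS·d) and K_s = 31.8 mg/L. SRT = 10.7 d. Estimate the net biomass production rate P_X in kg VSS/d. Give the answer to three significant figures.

For a completely mixed reactor with recycle the Lawrence–McCarty relation gives S = K_s·(1 + k_d·θ_c) / [θ_c·(Y·k − k_d) − 1] = 31.8 × (1 + 0.0835 × 10.7) / [10.7 × (0.381 × 5.55 − 0.0835) − 1] = 60.21 / 20.73 = 2.904 mg/L.
The observed yield is Y_obs = Y/(1 + k_d·θ_c) = 0.381 / (1 + 0.0835 × 10.7) = 0.381 / 1.893 = 0.2012 g VSS per g bCOD removed.
Q·(S₀ − S) = 2290 × (920 − 2.90) × 10⁻³ = 2100 kg/d removed.
So the net sludge growth is P_X = 0.2012 × 2100 = 422.6 kg VSS/d.

P_X ≈ 423 kg VSS/d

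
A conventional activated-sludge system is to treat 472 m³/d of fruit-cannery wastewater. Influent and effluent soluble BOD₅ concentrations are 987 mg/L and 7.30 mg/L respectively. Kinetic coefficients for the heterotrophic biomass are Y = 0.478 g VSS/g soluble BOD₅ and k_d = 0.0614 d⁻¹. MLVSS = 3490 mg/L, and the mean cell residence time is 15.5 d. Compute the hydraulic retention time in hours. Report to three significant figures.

τ ≈ 25.6 h

From the SRT design equation V = Y Q (S₀−S) θ_c / [X (1 + k_d θ_c)] = 0.478 × 472 × (987 − 7.30) × 15.5 / [3490 × (1 + 0.0614 × 15.5)] = 3.43×10^6 / 6811 = 503.0 m³.
Hydraulic retention time τ = V/Q = 503.0 / 472 = 1.066 d = 25.58 h.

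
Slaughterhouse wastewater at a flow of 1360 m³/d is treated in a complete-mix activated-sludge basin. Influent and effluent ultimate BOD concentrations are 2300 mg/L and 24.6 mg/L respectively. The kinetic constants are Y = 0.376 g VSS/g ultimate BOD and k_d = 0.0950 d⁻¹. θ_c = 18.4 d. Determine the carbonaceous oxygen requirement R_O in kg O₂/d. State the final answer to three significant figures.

Y_obs = Y / (1 + k_d θ_c) = 0.376 / (1 + 0.0950 × 18.4) = 0.376 / 2.748 = 0.1368.
Mass of ultimate BOD removed per day: Q(S₀ − S) = 1360 × 2275 g/m³ = 3095 kg/d.
Biomass synthesised: P_X = Y_obs × 3095 = 423.4 kg VSS/d.
R_O = Q·ΔS − 1.42 P_X = 3095 − 601.3 = 2493 kg O₂/d.

R_O ≈ 2490 kg O₂/d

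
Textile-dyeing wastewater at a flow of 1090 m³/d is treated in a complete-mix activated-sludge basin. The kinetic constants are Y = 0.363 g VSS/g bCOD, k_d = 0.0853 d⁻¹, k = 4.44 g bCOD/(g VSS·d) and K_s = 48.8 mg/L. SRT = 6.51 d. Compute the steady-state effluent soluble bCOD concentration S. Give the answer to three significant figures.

S ≈ 8.49 mg/L

From the Monod/SRT balance for a CMAS, S = K_s·(1+k_d θ_c)/[θ_c·(Y k − k_d) − 1] = 48.8 × (1 + 0.0853 × 6.51) / [6.51 × (0.363 × 4.44 − 0.0853) − 1] = 75.90 / 8.937 = 8.493 mg/L.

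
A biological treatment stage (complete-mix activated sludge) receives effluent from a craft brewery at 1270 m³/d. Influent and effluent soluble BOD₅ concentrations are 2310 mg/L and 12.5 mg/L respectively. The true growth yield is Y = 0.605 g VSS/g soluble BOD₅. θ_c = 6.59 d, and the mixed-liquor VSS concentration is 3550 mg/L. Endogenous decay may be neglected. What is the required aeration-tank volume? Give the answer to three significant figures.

V ≈ 3280 m³

With k_d = 0 the design equation reduces to V = Y Q (S₀−S) θ_c / X = 0.605 × 1270 × (2310 − 12.5) × 6.59 / 3550 = 3277 m³.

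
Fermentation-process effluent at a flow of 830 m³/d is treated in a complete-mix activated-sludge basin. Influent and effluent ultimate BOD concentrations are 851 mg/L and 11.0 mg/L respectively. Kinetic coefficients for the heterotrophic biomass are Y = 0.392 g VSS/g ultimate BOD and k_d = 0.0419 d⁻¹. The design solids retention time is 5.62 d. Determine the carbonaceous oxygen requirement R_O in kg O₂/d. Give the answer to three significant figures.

Y_obs = Y / (1 + k_d θ_c) = 0.392 / (1 + 0.0419 × 5.62) = 0.392 / 1.235 = 0.3173.
Mass of ultimate BOD removed per day: Q(S₀ − S) = 830 × 840.0 g/m³ = 697.2 kg/d.
P_X = Y_obs·Q·(S₀ − S) = 0.3173 × 697.2 = 221.2 kg VSS/d.
R_O = Q·(S₀ − S) − 1.42·P_X = 697.2 − 1.42 × 221.2 = 383.1 kg O₂/d.

R_O ≈ 383 kg O₂/d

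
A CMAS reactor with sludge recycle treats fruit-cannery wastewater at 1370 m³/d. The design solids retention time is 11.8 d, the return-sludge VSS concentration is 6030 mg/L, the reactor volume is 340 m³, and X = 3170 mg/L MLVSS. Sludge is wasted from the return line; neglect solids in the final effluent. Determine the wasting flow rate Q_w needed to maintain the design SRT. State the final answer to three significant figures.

Q_w = (V·X)/(θ_c X_r) = 340.0 × 3170 / (11.8 × 6030) = 15.15 m³/d.

Q_w ≈ 15.1 m³/d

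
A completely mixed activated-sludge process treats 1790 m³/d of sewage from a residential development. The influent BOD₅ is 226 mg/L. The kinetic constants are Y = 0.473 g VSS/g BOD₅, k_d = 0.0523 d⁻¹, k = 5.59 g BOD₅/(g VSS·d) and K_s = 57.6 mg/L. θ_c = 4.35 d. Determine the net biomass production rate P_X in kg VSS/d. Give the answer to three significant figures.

Effluent substrate depends only on kinetics and SRT: S = K_s(1 + k_d θ_c) / [θ_c(Yk − k_d) − 1] = 57.6 × (1 + 0.0523 × 4.35) / [4.35 × (0.473 × 5.59 − 0.0523) − 1] = 70.70 / 10.27 = 6.882 mg/L.
Correct the yield for decay: Y_obs = Y/(1 + k_d θ_c) = 0.473 / (1 + 0.0523 × 4.35) = 0.473 / 1.228 = 0.3853.
ΔS = 226 − 6.88 = 219.1 mg/L, so the substrate removal rate is 1790 × 219.1/1000 = 392.2 kg BOD₅/d.
Biomass produced: P_X = Y_obs·Q·ΔS = 0.3853 × 392.2 ≈ 151.1 kg VSS/d.

P_X ≈ 151 kg VSS/d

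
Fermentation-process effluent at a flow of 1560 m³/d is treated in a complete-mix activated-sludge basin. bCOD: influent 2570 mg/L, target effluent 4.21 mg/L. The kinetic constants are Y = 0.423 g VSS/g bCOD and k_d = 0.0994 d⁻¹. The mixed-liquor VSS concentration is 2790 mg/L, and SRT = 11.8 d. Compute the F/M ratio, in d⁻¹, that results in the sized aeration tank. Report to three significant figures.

Steady-state biomass mass balance: V·X·(1 + k_d·θ_c) = Y·Q·(S₀ − S)·θ_c, so V = 0.423 × 1560 × (2570 − 4.21) × 11.8 / [2790 × (1 + 0.0994 × 11.8)] = 2×10^7 / 6062 = 3295 m³.
F/M = Q·S₀ / (V·X) = 1560 × 2570 / (3295 × 2790) = 0.4360 g bCOD·(g VSS·d)⁻¹.

F/M ≈ 0.436 d⁻¹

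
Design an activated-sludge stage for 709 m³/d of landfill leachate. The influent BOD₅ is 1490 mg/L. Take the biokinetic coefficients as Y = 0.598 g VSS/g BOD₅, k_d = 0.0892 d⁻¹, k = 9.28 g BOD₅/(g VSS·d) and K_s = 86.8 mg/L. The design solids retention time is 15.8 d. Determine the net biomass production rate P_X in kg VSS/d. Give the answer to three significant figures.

P_X ≈ 262 kg VSS/d

From the Monod/SRT balance for a CMAS, S = K_s·(1+k_d θ_c)/[θ_c·(Y k − k_d) − 1] = 86.8 × (1 + 0.0892 × 15.8) / [15.8 × (0.598 × 9.28 − 0.0892) − 1] = 209.1 / 85.27 = 2.453 mg/L.
Y_obs = Y / (1 + k_d θ_c) = 0.598 / (1 + 0.0892 × 15.8) = 0.598 / 2.409 = 0.2482.
Substrate removed = Q·(S₀ − S) = 709 m³/d × (1490 − 2.45) g/m³ = 1.05×10^6 g/d = 1055 kg/d.
So the net sludge growth is P_X = 0.2482 × 1055 = 261.8 kg VSS/d.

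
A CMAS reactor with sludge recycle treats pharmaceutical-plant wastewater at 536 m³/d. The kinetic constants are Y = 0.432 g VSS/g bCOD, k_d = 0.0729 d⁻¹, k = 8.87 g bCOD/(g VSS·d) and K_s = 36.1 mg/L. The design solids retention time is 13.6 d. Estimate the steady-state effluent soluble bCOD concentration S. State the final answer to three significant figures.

From the Monod/SRT balance for a CMAS, S = K_s·(1+k_d θ_c)/[θ_c·(Y k − k_d) − 1] = 36.1 × (1 + 0.0729 × 13.6) / [13.6 × (0.432 × 8.87 − 0.0729) − 1] = 71.89 / 50.12 = 1.434 mg/L.

S ≈ 1.43 mg/L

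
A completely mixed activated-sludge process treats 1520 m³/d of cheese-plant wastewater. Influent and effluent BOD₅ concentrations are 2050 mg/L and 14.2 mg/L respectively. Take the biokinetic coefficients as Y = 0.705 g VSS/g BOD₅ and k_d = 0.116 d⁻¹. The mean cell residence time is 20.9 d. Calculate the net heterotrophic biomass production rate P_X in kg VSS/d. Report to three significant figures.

P_X ≈ 637 kg VSS/d

Y_obs = Y / (1 + k_d θ_c) = 0.705 / (1 + 0.116 × 20.9) = 0.705 / 3.424 = 0.2059.
Substrate removed = Q·(S₀ − S) = 1520 m³/d × (2050 − 14.2) g/m³ = 3.09×10^6 g/d = 3094 kg/d.
P_X = Y_obs · Q(S₀ − S) = 0.2059 × 3094 = 637.1 kg VSS/d.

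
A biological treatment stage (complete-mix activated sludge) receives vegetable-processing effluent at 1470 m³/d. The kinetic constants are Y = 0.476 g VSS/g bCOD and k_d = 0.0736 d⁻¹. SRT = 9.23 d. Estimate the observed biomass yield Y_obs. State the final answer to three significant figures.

Y_obs ≈ 0.283 g VSS/g bCOD

Correct the yield for decay: Y_obs = Y/(1 + k_d θ_c) = 0.476 / (1 + 0.0736 × 9.23) = 0.476 / 1.679 = 0.2834.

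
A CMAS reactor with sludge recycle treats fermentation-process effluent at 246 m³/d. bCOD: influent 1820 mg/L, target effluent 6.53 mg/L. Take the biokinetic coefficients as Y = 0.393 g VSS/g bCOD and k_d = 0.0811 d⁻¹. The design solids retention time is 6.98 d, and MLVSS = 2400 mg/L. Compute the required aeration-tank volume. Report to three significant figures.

V ≈ 326 m³

Rearranging the biomass balance for a CMAS with decay, V = Y·Q·ΔS·θ_c / [X·(1+k_d θ_c)] = 0.393 × 246 × (1820 − 6.53) × 6.98 / [2400 × (1 + 0.0811 × 6.98)] = 1.22×10^6 / 3759 = 325.6 m³.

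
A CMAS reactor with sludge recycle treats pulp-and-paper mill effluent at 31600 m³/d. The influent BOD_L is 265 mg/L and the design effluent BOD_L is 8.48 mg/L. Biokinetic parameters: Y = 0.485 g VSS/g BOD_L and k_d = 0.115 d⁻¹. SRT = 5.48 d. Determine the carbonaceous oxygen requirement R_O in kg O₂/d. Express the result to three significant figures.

The observed yield is Y_obs = Y/(1 + k_d·θ_c) = 0.485 / (1 + 0.115 × 5.48) = 0.485 / 1.630 = 0.2975 g VSS per g BOD_L removed.
Substrate removed = Q·(S₀ − S) = 31600 m³/d × (265 − 8.48) g/m³ = 8.11×10^6 g/d = 8106 kg/d.
Biomass synthesised: P_X = Y_obs × 8106 = 2412 kg VSS/d.
Carbonaceous O₂ demand = substrate oxidised − cell-mass equivalent = 8106 − 1.42 × 2412 = 4682 kg O₂/d.

R_O ≈ 4680 kg O₂/d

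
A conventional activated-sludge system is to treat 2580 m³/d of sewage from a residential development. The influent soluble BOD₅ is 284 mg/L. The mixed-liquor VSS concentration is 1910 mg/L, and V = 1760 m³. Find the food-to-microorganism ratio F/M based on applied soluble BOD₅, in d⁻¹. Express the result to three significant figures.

F/M = Q·S₀ / (V·X) = 2580 × 284 / (1760 × 1910) = 0.2180 g soluble BOD₅·(g VSS·d)⁻¹.

F/M ≈ 0.218 d⁻¹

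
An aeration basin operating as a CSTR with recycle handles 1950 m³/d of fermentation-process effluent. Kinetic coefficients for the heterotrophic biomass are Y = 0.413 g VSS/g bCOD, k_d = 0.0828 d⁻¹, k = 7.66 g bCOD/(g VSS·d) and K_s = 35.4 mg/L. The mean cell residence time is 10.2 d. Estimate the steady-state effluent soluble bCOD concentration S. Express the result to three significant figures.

S ≈ 2.15 mg/L

Effluent substrate depends only on kinetics and SRT: S = K_s(1 + k_d θ_c) / [θ_c(Yk − k_d) − 1] = 35.4 × (1 + 0.0828 × 10.2) / [10.2 × (0.413 × 7.66 − 0.0828) − 1] = 65.30 / 30.42 = 2.146 mg/L.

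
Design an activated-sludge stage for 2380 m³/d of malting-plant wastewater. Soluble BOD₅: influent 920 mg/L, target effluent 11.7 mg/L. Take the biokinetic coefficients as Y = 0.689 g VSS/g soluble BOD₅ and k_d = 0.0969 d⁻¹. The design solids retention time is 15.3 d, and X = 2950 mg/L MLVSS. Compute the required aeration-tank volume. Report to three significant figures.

From the SRT design equation V = Y Q (S₀−S) θ_c / [X (1 + k_d θ_c)] = 0.689 × 2380 × (920 − 11.7) × 15.3 / [2950 × (1 + 0.0969 × 15.3)] = 2.28×10^7 / 7324 = 3112 m³.

V ≈ 3110 m³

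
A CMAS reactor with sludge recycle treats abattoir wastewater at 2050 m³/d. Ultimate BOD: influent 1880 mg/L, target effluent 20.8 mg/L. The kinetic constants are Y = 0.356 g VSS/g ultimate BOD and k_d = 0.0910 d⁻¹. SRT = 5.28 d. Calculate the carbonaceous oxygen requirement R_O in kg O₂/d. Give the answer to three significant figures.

R_O ≈ 2510 kg O₂/d

The observed yield is Y_obs = Y/(1 + k_d·θ_c) = 0.356 / (1 + 0.0910 × 5.28) = 0.356 / 1.480 = 0.2405 g VSS per g ultimate BOD removed.
Mass of ultimate BOD removed per day: Q(S₀ − S) = 2050 × 1859 g/m³ = 3811 kg/d.
Net sludge production P_X = 0.2405 × 3811 = 916.5 kg VSS/d.
R_O = Q·(S₀ − S) − 1.42·P_X = 3811 − 1.42 × 916.5 = 2510 kg O₂/d.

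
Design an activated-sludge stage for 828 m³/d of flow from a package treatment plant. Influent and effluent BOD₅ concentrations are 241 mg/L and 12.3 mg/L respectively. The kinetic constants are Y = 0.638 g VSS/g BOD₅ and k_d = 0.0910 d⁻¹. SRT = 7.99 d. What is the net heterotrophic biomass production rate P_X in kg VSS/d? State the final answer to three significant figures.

P_X ≈ 70.0 kg VSS/d

The observed yield is Y_obs = Y/(1 + k_d·θ_c) = 0.638 / (1 + 0.0910 × 7.99) = 0.638 / 1.727 = 0.3694 g VSS per g BOD₅ removed.
ΔS = 241 − 12.3 = 228.7 mg/L, so the substrate removal rate is 828 × 228.7/1000 = 189.4 kg BOD₅/d.
P_X = Y_obs · Q(S₀ − S) = 0.3694 × 189.4 = 69.95 kg VSS/d.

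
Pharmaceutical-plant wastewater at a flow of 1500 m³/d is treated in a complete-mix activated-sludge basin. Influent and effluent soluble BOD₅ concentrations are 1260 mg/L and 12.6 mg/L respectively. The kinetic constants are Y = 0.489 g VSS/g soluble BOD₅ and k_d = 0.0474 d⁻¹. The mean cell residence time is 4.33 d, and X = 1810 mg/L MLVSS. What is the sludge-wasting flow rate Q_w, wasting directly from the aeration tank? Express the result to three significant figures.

Rearranging the biomass balance for a CMAS with decay, V = Y·Q·ΔS·θ_c / [X·(1+k_d θ_c)] = 0.489 × 1500 × (1260 − 12.6) × 4.33 / [1810 × (1 + 0.0474 × 4.33)] = 3.96×10^6 / 2181 = 1816 m³.
For wasting at MLVSS concentration, Q_w = V/θ_c = 1816/4.33 = 419.4 m³/d.

Q_w ≈ 419 m³/d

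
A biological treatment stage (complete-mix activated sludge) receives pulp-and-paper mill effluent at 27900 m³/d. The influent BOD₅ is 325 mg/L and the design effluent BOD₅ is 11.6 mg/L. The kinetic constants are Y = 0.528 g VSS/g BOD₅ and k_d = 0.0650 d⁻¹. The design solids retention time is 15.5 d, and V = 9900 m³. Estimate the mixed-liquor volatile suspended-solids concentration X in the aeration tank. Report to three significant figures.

Solving the biomass balance for X: X = Y Q (S₀−S) θ_c / [V (1+k_d θ_c)] = 0.528 × 27900 × (325 − 11.6) × 15.5 / [9900 × (1 + 0.0650 × 15.5)] = 3601 mg/L.

X ≈ 3600 mg/L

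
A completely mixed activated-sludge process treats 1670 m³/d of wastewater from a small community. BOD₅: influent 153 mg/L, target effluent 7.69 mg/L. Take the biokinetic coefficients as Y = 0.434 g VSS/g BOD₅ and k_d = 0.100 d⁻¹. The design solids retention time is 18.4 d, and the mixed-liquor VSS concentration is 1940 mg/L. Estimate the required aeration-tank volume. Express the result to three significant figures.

Rearranging the biomass balance for a CMAS with decay, V = Y·Q·ΔS·θ_c / [X·(1+k_d θ_c)] = 0.434 × 1670 × (153 − 7.69) × 18.4 / [1940 × (1 + 0.100 × 18.4)] = 1.94×10^6 / 5510 = 351.7 m³.

V ≈ 352 m³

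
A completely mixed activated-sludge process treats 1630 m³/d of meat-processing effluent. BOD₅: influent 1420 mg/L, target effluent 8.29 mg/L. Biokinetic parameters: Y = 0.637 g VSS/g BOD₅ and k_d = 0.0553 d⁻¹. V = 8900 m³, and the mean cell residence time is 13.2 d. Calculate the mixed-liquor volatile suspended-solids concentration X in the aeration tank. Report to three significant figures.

X ≈ 1260 mg/L

X = Y·Q·ΔS·θ_c / [V·(1 + k_d θ_c)] = 0.637 × 1630 × (1420 − 8.29) × 13.2 / [8900 × (1 + 0.0553 × 13.2)] = 1257 mg/L.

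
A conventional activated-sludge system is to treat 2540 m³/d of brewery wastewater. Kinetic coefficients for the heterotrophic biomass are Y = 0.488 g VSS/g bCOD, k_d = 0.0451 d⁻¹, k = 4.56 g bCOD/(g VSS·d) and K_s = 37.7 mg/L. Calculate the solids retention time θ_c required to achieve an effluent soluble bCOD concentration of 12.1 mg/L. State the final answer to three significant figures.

θ_c ≈ 2.02 d

At the target effluent, Y k S/(K_s+S) = 0.488×4.56×12.1/49.80 = 0.5407 d⁻¹.
θ_c = 1/(μ − k_d) = 1/(0.5407 − 0.0451) = 1/0.4956 = 2.018 d.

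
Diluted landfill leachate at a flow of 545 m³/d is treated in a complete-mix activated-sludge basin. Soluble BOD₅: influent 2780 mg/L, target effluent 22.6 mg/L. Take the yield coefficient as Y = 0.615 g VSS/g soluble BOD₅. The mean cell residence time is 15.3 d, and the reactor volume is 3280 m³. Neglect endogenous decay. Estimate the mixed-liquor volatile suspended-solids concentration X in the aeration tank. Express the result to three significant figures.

From V·X = Y·Q·(S₀ − S)·θ_c (decay neglected): X = 0.615 × 545 × (2780 − 22.6) × 15.3 / 3280 = 4311 mg/L.

X ≈ 4310 mg/L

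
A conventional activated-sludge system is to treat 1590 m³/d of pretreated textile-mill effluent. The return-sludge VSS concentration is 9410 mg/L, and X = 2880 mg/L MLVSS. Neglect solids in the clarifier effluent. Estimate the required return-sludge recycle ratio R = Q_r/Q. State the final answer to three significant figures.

R ≈ 0.441

Solids balance on the clarifier gives (1+R)X = R·X_r, so R = X/(X_r − X) = 2880 / (9410 − 2880) = 0.4410.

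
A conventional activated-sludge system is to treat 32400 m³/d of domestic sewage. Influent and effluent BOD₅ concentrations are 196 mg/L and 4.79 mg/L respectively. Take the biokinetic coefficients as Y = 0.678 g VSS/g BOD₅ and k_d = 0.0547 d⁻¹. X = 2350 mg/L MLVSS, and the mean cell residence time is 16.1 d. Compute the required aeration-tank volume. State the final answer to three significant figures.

V ≈ 15300 m³

Steady-state biomass mass balance: V·X·(1 + k_d·θ_c) = Y·Q·(S₀ − S)·θ_c, so V = 0.678 × 32400 × (196 − 4.79) × 16.1 / [2350 × (1 + 0.0547 × 16.1)] = 6.76×10^7 / 4420 = 15301 m³.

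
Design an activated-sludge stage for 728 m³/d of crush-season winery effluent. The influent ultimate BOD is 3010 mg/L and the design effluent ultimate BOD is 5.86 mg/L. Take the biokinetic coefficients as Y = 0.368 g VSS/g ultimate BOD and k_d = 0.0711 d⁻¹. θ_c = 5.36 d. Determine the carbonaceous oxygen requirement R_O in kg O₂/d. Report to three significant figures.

R_O ≈ 1360 kg O₂/d

The observed yield is Y_obs = Y/(1 + k_d·θ_c) = 0.368 / (1 + 0.0711 × 5.36) = 0.368 / 1.381 = 0.2665 g VSS per g ultimate BOD removed.
ΔS = 3010 − 5.86 = 3004 mg/L, so the substrate removal rate is 728 × 3004/1000 = 2187 kg ultimate BOD/d.
P_X = Y_obs·Q·(S₀ − S) = 0.2665 × 2187 = 582.7 kg VSS/d.
R_O = Q·ΔS − 1.42 P_X = 2187 − 827.5 = 1360 kg O₂/d.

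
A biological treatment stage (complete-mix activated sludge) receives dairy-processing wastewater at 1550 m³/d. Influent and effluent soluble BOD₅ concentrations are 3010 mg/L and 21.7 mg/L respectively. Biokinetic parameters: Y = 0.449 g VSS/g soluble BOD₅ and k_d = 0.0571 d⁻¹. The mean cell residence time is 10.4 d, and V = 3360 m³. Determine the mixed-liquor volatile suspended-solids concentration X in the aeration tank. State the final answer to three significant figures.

X ≈ 4040 mg/L

Solving the biomass balance for X: X = Y Q (S₀−S) θ_c / [V (1+k_d θ_c)] = 0.449 × 1550 × (3010 − 21.7) × 10.4 / [3360 × (1 + 0.0571 × 10.4)] = 4039 mg/L.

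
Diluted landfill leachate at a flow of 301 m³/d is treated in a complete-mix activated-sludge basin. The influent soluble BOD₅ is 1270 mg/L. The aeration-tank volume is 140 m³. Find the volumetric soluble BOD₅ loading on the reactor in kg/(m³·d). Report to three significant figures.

Volumetric loading L_v = Q·S₀ / V = 301 × 1270 g/m³ / 140.0 m³ = 2730 g/(m³·d) = 2.731 kg soluble BOD₅/(m³·d).

L_v ≈ 2.73 kg soluble BOD₅/(m³·d)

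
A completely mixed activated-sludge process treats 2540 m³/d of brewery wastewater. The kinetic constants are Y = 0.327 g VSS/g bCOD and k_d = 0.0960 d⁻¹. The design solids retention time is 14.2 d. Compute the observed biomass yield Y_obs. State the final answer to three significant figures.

Y_obs ≈ 0.138 g VSS/g bCOD

Correct the yield for decay: Y_obs = Y/(1 + k_d θ_c) = 0.327 / (1 + 0.0960 × 14.2) = 0.327 / 2.363 = 0.1384.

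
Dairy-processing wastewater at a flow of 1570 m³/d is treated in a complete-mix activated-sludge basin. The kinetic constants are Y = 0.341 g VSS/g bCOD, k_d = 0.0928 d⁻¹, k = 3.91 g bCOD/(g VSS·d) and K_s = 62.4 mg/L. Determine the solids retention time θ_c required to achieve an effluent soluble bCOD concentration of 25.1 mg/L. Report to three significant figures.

From 1/θ_c = Y·k·S/(K_s + S) − k_d: Y·k·S/(K_s+S) = 0.341 × 3.91 × 25.1 / (62.4 + 25.1) = 0.3825 d⁻¹.
1/θ_c = 0.3825 − 0.0928 = 0.2897 d⁻¹, so θ_c = 3.452 d.

θ_c ≈ 3.45 d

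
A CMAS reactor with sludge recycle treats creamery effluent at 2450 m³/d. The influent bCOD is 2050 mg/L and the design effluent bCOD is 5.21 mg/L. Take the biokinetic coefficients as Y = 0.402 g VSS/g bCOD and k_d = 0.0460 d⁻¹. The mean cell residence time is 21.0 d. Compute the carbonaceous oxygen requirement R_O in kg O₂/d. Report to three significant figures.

Correct the yield for decay: Y_obs = Y/(1 + k_d θ_c) = 0.402 / (1 + 0.0460 × 21.0) = 0.402 / 1.966 = 0.2045.
Q·(S₀ − S) = 2450 × (2050 − 5.21) × 10⁻³ = 5010 kg/d removed.
Biomass synthesised: P_X = Y_obs × 5010 = 1024 kg VSS/d.
R_O = Q·ΔS − 1.42 P_X = 5010 − 1455 = 3555 kg O₂/d.

R_O ≈ 3560 kg O₂/d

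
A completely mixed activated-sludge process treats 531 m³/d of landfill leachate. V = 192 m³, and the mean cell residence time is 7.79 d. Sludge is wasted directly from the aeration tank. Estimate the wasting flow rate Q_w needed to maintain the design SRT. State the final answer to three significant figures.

Q_w ≈ 24.6 m³/d

With mixed-liquor wasting, θ_c = V/Q_w, so Q_w = V/θ_c = 192.0/7.79 = 24.65 m³/d.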